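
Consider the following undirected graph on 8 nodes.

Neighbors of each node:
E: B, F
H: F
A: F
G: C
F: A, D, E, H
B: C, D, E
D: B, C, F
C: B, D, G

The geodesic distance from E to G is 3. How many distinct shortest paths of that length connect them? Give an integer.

1

The shortest distance is 3, and the only length-3 path is E–B–C–G. So there is exactly 1 shortest path.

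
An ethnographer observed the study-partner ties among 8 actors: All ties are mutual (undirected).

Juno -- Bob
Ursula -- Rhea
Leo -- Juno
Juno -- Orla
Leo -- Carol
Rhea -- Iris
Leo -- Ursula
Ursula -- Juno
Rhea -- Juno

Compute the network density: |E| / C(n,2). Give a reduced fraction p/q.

9/28

There are 9 edges and 8 nodes, so the maximum possible is C(8,2) = 28.
Density = 9/28.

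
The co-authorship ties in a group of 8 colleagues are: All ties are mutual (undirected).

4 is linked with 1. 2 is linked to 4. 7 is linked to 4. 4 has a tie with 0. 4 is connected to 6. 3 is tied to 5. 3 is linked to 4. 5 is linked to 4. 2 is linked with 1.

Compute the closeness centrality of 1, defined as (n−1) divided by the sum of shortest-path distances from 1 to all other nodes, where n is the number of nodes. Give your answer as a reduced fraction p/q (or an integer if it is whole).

Distances from 1: 0:2, 2:1, 3:2, 4:1, 5:2, 6:2, 7:2. Sum = 12.
n = 8, so closeness = 7/12.

7/12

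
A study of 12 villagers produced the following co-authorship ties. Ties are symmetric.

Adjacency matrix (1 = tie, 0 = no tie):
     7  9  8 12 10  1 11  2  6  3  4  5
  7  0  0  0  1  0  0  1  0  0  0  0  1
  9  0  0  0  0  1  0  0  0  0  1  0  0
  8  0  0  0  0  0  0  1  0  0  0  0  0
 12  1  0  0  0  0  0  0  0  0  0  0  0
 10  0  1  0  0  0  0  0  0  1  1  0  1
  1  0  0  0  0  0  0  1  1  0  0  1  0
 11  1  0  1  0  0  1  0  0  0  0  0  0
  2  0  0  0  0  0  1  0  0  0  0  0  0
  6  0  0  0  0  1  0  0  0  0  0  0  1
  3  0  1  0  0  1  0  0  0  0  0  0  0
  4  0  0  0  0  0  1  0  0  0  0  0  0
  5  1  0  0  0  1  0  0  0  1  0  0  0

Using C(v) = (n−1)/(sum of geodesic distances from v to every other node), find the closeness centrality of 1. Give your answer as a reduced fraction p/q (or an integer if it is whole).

Distances from 1: 2:1, 3:5, 4:1, 5:3, 6:4, 7:2, 8:2, 9:5, 10:4, 11:1, 12:3. Sum = 31.
n = 12, so closeness = 11/31.

11/31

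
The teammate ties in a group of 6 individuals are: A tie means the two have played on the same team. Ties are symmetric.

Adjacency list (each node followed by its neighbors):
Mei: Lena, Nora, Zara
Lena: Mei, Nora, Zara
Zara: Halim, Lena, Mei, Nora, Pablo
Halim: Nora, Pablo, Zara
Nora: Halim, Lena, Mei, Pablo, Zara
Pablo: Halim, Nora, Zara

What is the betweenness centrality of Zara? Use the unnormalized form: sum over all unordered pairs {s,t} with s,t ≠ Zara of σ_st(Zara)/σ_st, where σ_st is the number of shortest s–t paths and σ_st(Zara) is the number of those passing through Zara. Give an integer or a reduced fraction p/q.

2

Pairs whose geodesics pass through Zara — Halim–Mei: 1/2; Halim–Lena: 1/2; Mei–Pablo: 1/2; Pablo–Lena: 1/2.
All other pairs contribute 0.
Summing the contributions gives betweenness(Zara) = 2.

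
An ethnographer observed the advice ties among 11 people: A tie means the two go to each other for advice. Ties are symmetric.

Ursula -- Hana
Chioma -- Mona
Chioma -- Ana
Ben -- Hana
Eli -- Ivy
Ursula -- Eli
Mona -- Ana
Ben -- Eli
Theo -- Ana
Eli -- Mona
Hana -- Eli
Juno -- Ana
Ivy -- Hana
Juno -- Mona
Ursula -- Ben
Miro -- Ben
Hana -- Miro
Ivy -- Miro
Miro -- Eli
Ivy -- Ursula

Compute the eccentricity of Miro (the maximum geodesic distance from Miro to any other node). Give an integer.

Distances from Miro: Ana:3, Ben:1, Chioma:3, Eli:1, Hana:1, Ivy:1, Juno:3, Mona:2, Theo:4, Ursula:2.
The largest is 4 (to Theo), so the eccentricity of Miro is 4.

4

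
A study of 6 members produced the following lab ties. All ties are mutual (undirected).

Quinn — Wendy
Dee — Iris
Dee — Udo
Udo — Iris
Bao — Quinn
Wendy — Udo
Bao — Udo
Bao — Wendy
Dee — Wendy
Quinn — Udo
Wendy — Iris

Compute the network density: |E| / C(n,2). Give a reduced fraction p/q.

11/15

There are 11 edges and 6 nodes, so the maximum possible is C(6,2) = 15.
Density = 11/15.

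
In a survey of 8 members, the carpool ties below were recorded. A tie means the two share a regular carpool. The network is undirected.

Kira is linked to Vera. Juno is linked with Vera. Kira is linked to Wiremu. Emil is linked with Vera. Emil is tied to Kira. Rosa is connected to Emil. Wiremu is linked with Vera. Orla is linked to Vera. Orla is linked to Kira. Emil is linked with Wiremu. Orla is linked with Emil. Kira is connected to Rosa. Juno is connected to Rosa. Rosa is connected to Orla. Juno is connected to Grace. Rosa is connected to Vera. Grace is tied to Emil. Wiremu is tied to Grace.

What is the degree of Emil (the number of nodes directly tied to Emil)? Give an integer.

Emil is directly tied to Grace, Kira, Orla, Rosa, Vera, and Wiremu. That is 6 neighbors, so the degree of Emil is 6.

6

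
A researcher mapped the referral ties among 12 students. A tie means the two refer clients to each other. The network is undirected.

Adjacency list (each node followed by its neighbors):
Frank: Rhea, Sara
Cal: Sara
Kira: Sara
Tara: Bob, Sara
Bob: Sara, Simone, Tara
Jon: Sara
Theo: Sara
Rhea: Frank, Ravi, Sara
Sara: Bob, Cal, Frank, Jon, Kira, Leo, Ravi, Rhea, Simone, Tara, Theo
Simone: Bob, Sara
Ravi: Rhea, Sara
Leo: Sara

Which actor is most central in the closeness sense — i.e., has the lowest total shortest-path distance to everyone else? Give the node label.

Farness (sum of distances to all others) for each node — Bob:19, Cal:21, Frank:20, Jon:21, Kira:21, Leo:21, Ravi:20, Rhea:19, Sara:11, Simone:20, Tara:20, Theo:21.
The smallest farness is 11, for Sara, so Sara has the highest closeness.

Sara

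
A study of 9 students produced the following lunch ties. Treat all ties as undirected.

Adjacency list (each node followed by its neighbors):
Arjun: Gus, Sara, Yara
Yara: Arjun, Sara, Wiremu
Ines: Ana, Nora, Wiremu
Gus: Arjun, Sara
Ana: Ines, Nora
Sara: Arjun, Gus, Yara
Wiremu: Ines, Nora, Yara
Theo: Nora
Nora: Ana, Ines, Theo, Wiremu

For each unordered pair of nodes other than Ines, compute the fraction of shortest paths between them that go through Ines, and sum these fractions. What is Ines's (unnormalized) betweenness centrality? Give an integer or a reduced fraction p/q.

5/2

Pairs whose geodesics pass through Ines — Arjun–Ana: 1/2; Yara–Ana: 1/2; Sara–Ana: 1/2; Gus–Ana: 2/4; Ana–Wiremu: 1/2.
All other pairs contribute 0.
Summing the contributions gives betweenness(Ines) = 5/2.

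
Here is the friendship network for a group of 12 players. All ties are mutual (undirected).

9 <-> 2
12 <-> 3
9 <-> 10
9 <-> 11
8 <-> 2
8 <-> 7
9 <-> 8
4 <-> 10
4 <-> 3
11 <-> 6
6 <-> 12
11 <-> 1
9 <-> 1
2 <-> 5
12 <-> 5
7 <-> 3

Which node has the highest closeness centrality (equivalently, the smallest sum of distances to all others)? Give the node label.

9

Farness (sum of distances to all others) for each node — 1:26, 2:22, 3:24, 4:26, 5:25, 6:25, 7:25, 8:22, 9:19, 10:24, 11:23, 12:23.
The smallest farness is 19, for 9, so 9 has the highest closeness.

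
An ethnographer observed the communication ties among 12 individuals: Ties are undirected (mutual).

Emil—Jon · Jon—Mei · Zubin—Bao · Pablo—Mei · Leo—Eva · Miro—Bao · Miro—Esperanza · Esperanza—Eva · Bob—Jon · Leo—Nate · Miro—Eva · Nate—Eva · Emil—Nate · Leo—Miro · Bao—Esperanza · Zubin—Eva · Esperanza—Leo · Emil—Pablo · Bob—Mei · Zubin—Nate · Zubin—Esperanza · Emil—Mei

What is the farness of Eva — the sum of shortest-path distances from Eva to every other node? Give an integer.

22

Distances from Eva: Bao:2, Bob:4, Emil:2, Esperanza:1, Jon:3, Leo:1, Mei:3, Miro:1, Nate:1, Pablo:3, Zubin:1.
Sum = 2 + 4 + 2 + 1 + 3 + 1 + 3 + 1 + 1 + 3 + 1 = 22.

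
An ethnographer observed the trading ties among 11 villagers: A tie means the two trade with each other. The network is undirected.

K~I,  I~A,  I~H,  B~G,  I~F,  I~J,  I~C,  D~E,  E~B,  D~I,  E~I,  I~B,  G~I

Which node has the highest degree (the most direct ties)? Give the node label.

I

Degrees — A:1, B:3, C:1, D:2, E:3, F:1, G:2, H:1, I:10, J:1, K:1.
The maximum is 10, attained only by I.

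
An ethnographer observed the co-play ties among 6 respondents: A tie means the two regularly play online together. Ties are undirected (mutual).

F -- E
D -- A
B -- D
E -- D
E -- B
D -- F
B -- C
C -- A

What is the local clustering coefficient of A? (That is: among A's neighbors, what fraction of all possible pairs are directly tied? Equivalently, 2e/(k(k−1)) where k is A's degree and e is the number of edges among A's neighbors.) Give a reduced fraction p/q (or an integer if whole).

A's neighbors: C and D (k = 2).
Possible neighbor pairs: C(2,2) = 1. Edges among them: none → e = 0.
Clustering(A) = 0/1.

0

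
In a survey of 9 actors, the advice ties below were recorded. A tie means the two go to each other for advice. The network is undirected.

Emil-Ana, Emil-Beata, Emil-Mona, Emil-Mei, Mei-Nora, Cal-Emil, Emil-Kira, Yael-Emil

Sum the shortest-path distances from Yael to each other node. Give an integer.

Distances from Yael: Ana:2, Beata:2, Cal:2, Emil:1, Kira:2, Mei:2, Mona:2, Nora:3.
Sum = 2 + 2 + 2 + 1 + 2 + 2 + 2 + 3 = 16.

16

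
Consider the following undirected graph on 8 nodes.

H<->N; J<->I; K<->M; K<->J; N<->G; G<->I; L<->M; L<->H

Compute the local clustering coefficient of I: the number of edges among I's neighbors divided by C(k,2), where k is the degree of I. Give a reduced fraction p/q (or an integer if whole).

I's neighbors: G and J (k = 2).
Possible neighbor pairs: C(2,2) = 1. Edges among them: none → e = 0.
Clustering(I) = 0/1.

0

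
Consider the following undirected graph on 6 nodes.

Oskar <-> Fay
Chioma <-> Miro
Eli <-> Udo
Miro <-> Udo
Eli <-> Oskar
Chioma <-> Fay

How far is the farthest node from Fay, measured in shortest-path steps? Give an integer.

Distances from Fay: Chioma:1, Eli:2, Miro:2, Oskar:1, Udo:3.
The largest is 3 (to Udo), so the eccentricity of Fay is 3.

3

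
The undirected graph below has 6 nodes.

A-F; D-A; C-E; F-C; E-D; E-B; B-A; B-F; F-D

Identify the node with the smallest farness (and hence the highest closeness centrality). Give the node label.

Farness (sum of distances to all others) for each node — A:7, B:7, C:8, D:7, E:7, F:6.
The smallest farness is 6, for F, so F has the highest closeness.

F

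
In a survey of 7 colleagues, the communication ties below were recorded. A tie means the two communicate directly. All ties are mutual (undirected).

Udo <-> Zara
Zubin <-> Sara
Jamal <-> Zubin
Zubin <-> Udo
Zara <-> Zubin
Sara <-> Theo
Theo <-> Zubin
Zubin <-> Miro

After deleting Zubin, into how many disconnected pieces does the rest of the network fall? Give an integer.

Without Zubin, the remaining ties split the others into: {Jamal}; {Miro}; {Udo, Zara}; {Sara, Theo}.
That's 4 separate components.

4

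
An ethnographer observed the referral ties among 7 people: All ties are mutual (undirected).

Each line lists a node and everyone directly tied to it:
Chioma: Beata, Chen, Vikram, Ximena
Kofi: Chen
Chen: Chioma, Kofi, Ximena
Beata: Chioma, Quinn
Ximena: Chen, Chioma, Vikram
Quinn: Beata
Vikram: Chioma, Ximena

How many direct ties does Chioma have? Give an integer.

4

Chioma is directly tied to Beata, Chen, Vikram, and Ximena. That is 4 neighbors, so the degree of Chioma is 4.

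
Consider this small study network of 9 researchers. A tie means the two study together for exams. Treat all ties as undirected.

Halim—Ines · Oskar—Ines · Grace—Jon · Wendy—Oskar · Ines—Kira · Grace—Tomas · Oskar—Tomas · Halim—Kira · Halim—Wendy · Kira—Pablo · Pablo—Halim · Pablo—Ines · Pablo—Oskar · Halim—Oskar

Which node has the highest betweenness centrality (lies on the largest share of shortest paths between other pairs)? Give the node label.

Oskar

Unnormalized betweenness of each node: Grace:7, Halim:10/3, Ines:4/3, Jon:0, Kira:0, Oskar:16, Pablo:4/3, Tomas:12, Wendy:0.
Oskar has the largest value, 16, making it the main broker — the node through which the most shortest paths run.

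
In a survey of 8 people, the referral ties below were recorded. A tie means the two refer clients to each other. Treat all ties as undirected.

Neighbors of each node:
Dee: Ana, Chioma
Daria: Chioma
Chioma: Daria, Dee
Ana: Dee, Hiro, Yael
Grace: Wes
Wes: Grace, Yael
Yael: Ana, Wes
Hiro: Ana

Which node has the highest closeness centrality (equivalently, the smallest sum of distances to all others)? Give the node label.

Ana

Farness (sum of distances to all others) for each node — Ana:13, Chioma:19, Daria:25, Dee:15, Grace:25, Hiro:19, Wes:19, Yael:15.
The smallest farness is 13, for Ana, so Ana has the highest closeness.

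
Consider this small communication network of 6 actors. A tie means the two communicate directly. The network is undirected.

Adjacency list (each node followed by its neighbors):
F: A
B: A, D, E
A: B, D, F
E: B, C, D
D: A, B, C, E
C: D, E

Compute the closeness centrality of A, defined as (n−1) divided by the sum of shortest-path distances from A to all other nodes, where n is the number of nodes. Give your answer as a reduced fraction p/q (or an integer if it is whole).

Distances from A: B:1, C:2, D:1, E:2, F:1. Sum = 7.
n = 6, so closeness = 5/7.

5/7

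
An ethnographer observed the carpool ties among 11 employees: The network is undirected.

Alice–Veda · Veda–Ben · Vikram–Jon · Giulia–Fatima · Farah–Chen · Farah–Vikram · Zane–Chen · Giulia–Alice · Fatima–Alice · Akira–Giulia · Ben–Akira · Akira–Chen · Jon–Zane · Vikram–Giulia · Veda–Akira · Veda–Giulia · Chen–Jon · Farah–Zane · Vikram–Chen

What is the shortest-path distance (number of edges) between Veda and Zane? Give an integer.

One shortest route is Veda – Akira – Chen – Zane, which uses 3 edges, and at distance 2 from Veda we only reach {Chen, Fatima, Vikram}, which does not include Zane. So d(Veda,Zane) = 3.

3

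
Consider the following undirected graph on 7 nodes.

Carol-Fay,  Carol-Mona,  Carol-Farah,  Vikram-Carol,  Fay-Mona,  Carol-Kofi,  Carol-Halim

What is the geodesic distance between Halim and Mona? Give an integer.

One shortest route is Halim – Carol – Mona, which uses 2 edges, and Halim and Mona are not directly tied, so nothing shorter exists. So d(Halim,Mona) = 2.

2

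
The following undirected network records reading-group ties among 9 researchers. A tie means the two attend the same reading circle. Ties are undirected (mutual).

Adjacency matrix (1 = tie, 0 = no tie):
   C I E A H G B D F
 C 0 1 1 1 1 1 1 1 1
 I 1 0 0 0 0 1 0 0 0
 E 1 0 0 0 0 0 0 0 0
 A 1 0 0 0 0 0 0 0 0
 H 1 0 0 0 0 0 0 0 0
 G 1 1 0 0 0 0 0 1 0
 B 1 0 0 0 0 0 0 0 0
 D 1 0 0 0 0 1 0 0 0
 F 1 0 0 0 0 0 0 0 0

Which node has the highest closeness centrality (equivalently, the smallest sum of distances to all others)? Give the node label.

Farness (sum of distances to all others) for each node — A:15, B:15, C:8, D:14, E:15, F:15, G:13, H:15, I:14.
The smallest farness is 8, for C, so C has the highest closeness.

C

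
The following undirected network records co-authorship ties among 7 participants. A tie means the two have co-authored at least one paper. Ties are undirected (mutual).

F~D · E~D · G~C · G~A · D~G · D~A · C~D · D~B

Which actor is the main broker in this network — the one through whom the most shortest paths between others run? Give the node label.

Unnormalized betweenness of each node: A:0, B:0, C:0, D:25/2, E:0, F:0, G:1/2.
D has the largest value, 25/2, making it the main broker — the node through which the most shortest paths run.

D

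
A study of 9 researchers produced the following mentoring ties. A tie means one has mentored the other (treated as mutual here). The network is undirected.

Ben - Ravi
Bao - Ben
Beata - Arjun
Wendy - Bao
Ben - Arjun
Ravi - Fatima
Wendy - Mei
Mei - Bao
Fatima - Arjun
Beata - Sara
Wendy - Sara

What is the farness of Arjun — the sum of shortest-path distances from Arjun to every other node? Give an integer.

15

Distances from Arjun: Bao:2, Beata:1, Ben:1, Fatima:1, Mei:3, Ravi:2, Sara:2, Wendy:3.
Sum = 2 + 1 + 1 + 1 + 3 + 2 + 2 + 3 = 15.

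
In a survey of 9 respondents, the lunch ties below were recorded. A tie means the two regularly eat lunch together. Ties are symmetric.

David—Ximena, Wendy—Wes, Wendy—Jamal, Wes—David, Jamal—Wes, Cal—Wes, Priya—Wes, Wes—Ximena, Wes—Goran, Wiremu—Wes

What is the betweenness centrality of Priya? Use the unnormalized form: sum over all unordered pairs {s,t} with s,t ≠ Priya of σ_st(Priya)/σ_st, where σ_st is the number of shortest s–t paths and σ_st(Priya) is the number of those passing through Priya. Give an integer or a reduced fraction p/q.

No shortest path between any pair of other nodes passes through Priya.
Summing the contributions gives betweenness(Priya) = 0.

0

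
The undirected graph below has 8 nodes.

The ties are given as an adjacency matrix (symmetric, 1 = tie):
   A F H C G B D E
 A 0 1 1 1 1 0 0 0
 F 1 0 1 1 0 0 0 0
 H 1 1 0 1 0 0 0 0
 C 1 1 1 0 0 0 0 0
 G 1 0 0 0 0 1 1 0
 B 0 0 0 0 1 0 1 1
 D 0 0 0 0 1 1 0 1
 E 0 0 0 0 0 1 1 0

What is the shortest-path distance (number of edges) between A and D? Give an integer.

One shortest route is A – G – D, which uses 2 edges, and A and D are not directly tied, so nothing shorter exists. So d(A,D) = 2.

2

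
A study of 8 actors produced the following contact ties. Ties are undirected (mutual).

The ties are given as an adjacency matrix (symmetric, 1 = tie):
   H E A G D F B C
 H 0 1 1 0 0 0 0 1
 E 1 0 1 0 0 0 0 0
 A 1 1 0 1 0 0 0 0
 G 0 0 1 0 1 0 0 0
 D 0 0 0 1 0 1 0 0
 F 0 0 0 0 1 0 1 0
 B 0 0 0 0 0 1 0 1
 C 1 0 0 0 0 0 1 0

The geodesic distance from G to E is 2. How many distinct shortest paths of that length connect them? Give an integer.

The shortest distance is 2, and the only length-2 path is G–A–E. So there is exactly 1 shortest path.

1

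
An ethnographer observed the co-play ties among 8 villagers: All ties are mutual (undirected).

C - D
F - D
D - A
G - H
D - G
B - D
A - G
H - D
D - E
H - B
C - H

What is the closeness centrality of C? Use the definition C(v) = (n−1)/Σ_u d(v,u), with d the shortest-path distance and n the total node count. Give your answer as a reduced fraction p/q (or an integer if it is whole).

Distances from C: A:2, B:2, D:1, E:2, F:2, G:2, H:1. Sum = 12.
n = 8, so closeness = 7/12.

7/12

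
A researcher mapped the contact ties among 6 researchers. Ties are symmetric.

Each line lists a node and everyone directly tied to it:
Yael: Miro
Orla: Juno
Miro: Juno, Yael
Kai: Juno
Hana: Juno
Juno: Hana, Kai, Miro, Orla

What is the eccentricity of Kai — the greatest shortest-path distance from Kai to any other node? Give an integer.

3

Distances from Kai: Hana:2, Juno:1, Miro:2, Orla:2, Yael:3.
The largest is 3 (to Yael), so the eccentricity of Kai is 3.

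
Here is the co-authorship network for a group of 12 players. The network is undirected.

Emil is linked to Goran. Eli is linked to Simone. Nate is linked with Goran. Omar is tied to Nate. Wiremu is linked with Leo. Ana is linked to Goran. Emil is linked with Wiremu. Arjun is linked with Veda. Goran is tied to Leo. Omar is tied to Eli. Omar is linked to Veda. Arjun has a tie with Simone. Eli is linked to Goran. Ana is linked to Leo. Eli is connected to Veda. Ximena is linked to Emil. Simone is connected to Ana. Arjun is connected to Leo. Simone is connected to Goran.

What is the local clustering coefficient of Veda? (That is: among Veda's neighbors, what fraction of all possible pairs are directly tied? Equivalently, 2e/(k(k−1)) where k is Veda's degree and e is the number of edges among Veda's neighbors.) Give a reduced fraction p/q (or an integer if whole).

Veda's neighbors: Arjun, Eli, and Omar (k = 3).
Possible neighbor pairs: C(3,2) = 3. Edges among them: Eli–Omar → e = 1.
Clustering(Veda) = 1/3.

1/3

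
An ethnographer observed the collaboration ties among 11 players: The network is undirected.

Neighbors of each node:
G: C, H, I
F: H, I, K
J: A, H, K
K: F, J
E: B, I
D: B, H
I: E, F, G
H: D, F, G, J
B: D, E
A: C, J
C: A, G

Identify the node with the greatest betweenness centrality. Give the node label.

H

Unnormalized betweenness of each node: A:2, B:23/12, C:3, D:23/4, E:19/6, F:20/3, G:39/4, H:191/12, I:115/12, J:23/3, K:19/12.
H has the largest value, 191/12, making it the main broker — the node through which the most shortest paths run.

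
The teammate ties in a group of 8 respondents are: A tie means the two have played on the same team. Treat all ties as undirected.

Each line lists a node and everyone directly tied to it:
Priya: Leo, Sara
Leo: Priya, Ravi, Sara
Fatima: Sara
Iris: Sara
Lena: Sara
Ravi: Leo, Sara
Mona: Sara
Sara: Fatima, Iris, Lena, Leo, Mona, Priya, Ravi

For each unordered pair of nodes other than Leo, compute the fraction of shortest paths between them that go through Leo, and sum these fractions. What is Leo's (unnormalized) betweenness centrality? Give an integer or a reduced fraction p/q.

Pairs whose geodesics pass through Leo — Ravi–Priya: 1/2.
All other pairs contribute 0.
Summing the contributions gives betweenness(Leo) = 1/2.

1/2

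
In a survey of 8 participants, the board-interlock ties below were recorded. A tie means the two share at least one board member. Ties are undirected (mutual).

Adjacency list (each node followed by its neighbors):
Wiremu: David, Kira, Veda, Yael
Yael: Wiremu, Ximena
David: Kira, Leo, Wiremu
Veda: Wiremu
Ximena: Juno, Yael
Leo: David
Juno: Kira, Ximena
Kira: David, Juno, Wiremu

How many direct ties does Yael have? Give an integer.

2

Yael is directly tied to Wiremu and Ximena. That is 2 neighbors, so the degree of Yael is 2.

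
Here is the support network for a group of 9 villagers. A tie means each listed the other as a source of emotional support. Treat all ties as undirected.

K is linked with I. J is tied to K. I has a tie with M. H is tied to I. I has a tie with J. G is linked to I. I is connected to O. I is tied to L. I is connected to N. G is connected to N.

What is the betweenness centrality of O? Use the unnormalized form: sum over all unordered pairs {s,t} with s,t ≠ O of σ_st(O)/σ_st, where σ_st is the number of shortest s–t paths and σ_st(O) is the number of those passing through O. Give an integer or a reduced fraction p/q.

No shortest path between any pair of other nodes passes through O.
Summing the contributions gives betweenness(O) = 0.

0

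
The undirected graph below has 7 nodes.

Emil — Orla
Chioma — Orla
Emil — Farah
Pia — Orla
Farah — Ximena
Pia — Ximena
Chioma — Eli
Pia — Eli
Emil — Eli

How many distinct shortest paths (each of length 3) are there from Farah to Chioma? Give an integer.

2

The shortest distance is 3. The length-3 paths are: Farah–Emil–Eli–Chioma; Farah–Emil–Orla–Chioma.
That gives 2 distinct shortest paths.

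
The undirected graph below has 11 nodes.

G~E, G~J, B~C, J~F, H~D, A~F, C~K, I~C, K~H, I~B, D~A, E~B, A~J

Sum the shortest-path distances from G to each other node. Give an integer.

Distances from G: A:2, B:2, C:3, D:3, E:1, F:2, H:4, I:3, J:1, K:4.
Sum = 2 + 2 + 3 + 3 + 1 + 2 + 4 + 3 + 1 + 4 = 25.

25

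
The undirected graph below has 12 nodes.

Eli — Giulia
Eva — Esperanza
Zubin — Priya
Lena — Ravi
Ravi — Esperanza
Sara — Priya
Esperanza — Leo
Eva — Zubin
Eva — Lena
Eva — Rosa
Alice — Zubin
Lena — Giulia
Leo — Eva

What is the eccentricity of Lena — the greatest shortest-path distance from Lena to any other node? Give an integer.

4

Distances from Lena: Alice:3, Eli:2, Esperanza:2, Eva:1, Giulia:1, Leo:2, Priya:3, Ravi:1, Rosa:2, Sara:4, Zubin:2.
The largest is 4 (to Sara), so the eccentricity of Lena is 4.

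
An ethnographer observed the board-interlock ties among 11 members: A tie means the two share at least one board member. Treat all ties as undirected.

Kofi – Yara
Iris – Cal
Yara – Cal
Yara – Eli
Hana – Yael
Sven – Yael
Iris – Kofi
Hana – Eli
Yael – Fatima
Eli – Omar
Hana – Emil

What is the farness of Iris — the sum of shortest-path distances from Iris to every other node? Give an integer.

37

Distances from Iris: Cal:1, Eli:3, Emil:5, Fatima:6, Hana:4, Kofi:1, Omar:4, Sven:6, Yael:5, Yara:2.
Sum = 1 + 3 + 5 + 6 + 4 + 1 + 4 + 6 + 5 + 2 = 37.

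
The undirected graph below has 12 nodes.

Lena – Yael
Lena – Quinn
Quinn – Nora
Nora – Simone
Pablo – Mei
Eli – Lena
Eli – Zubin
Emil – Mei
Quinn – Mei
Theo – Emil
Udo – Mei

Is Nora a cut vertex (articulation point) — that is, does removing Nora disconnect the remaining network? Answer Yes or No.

Removing Nora leaves {Eli, Emil, Lena, Mei, Pablo, Quinn, Theo, Udo, Yael, and Zubin} with no path to {Simone}, so the network splits into 2 components. Nora is a cut vertex.

Yes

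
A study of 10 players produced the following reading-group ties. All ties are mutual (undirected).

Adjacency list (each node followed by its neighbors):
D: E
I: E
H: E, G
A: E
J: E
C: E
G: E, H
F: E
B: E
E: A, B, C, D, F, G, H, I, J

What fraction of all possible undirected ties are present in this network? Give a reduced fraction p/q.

There are 10 edges and 10 nodes, so the maximum possible is C(10,2) = 45.
Density = 10/45 = 2/9.

2/9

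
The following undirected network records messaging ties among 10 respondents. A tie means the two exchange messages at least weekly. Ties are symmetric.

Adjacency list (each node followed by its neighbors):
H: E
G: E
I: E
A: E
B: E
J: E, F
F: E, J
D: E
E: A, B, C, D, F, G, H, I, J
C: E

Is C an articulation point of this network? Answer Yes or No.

No

Even without C, every remaining node can still reach every other (the residual graph is connected), so C is not a cut vertex.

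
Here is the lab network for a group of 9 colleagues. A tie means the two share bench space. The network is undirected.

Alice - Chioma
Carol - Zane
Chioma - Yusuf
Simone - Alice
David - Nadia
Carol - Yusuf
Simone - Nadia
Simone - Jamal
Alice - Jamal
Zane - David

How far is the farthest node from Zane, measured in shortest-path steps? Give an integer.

4

Distances from Zane: Alice:4, Carol:1, Chioma:3, David:1, Jamal:4, Nadia:2, Simone:3, Yusuf:2.
The largest is 4 (to Alice and Jamal), so the eccentricity of Zane is 4.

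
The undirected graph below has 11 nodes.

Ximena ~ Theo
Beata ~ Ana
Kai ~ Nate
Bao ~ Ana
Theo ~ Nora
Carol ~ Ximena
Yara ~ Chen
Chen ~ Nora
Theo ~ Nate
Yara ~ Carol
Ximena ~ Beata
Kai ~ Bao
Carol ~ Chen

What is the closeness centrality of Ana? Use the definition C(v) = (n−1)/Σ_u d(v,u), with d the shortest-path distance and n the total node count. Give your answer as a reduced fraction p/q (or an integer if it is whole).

10/27

Distances from Ana: Bao:1, Beata:1, Carol:3, Chen:4, Kai:2, Nate:3, Nora:4, Theo:3, Ximena:2, Yara:4. Sum = 27.
n = 11, so closeness = 10/27.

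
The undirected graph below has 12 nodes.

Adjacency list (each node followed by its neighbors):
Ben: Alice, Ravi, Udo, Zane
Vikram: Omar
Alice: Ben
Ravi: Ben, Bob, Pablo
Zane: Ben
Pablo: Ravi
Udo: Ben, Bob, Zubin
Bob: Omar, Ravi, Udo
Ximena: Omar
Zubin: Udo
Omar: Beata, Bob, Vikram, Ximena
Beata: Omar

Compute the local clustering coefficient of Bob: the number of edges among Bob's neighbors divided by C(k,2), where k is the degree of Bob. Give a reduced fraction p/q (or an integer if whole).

0

Bob's neighbors: Omar, Ravi, and Udo (k = 3).
Possible neighbor pairs: C(3,2) = 3. Edges among them: none → e = 0.
Clustering(Bob) = 0/3 = 0.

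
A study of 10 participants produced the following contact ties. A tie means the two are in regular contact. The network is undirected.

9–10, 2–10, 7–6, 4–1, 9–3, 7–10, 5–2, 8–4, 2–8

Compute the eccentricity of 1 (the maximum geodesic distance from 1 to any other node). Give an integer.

Distances from 1: 2:3, 3:6, 4:1, 5:4, 6:6, 7:5, 8:2, 9:5, 10:4.
The largest is 6 (to 3 and 6), so the eccentricity of 1 is 6.

6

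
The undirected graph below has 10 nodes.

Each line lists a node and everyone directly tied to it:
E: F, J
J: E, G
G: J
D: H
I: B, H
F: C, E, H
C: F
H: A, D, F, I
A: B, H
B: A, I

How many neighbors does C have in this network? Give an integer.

1

C is directly tied to F. That is 1 neighbor, so the degree of C is 1.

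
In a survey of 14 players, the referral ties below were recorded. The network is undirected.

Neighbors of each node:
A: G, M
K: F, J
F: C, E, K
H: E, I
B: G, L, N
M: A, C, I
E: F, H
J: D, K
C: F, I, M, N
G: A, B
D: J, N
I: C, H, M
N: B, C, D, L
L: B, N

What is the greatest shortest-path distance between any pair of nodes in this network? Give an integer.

Eccentricity of each node (its greatest distance to any other): A:5, B:4, C:3, D:4, E:5, F:4, G:5, H:4, I:4, J:5, K:5, L:4, M:4, N:3.
The maximum eccentricity is 5, realized for instance by the pair E–G via E – F – C – N – B – G. So the diameter is 5.

5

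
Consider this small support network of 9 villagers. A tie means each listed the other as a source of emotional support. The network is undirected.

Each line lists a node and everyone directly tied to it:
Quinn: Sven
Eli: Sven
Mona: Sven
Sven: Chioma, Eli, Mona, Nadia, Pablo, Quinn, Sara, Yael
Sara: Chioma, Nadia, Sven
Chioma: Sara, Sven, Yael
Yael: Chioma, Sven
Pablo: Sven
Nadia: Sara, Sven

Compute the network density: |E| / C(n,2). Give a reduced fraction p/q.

11/36

There are 11 edges and 9 nodes, so the maximum possible is C(9,2) = 36.
Density = 11/36.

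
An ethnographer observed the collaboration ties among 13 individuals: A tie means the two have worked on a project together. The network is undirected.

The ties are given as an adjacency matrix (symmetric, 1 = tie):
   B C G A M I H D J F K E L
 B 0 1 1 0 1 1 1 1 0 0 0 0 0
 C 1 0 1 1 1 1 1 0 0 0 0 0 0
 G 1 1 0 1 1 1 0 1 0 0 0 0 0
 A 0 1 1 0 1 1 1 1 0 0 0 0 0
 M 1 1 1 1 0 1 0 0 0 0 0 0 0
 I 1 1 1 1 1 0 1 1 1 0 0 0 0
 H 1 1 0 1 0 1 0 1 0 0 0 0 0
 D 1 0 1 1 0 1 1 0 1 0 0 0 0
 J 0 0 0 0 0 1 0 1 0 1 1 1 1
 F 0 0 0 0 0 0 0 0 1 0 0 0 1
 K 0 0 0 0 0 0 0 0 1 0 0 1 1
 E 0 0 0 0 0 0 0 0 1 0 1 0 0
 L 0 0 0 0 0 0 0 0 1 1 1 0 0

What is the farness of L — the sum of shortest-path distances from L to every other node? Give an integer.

Distances from L: A:3, B:3, C:3, D:2, E:2, F:1, G:3, H:3, I:2, J:1, K:1, M:3.
Sum = 3 + 3 + 3 + 2 + 2 + 1 + 3 + 3 + 2 + 1 + 1 + 3 = 27.

27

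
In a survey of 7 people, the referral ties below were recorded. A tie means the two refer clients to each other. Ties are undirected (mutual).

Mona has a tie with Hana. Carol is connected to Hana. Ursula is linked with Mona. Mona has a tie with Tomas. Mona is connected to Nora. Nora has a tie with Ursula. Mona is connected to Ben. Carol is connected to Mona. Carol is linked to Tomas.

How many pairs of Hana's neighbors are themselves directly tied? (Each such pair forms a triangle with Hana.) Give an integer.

1

Hana's neighbors: Carol and Mona.
Neighbor pairs that are themselves tied: Hana–Carol–Mona. Each forms one triangle with Hana, for 1 in total.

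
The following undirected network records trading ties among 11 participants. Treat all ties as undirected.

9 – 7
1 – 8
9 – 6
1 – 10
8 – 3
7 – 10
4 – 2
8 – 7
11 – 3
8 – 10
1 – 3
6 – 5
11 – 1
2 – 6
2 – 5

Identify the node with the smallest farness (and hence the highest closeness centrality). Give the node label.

7

Farness (sum of distances to all others) for each node — 1:29, 2:32, 3:30, 4:41, 5:33, 6:26, 7:22, 8:24, 9:23, 10:25, 11:37.
The smallest farness is 22, for 7, so 7 has the highest closeness.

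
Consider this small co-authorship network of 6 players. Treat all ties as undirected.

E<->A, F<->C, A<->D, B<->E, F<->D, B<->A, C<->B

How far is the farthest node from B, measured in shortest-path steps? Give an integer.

2

Distances from B: A:1, C:1, D:2, E:1, F:2.
The largest is 2 (to D and F), so the eccentricity of B is 2.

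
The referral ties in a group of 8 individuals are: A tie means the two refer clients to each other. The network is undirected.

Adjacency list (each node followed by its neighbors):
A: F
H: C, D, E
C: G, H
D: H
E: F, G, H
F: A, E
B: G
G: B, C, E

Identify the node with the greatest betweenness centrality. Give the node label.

E

Unnormalized betweenness of each node: A:0, B:0, C:2, D:0, E:12, F:6, G:15/2, H:15/2.
E has the largest value, 12, making it the main broker — the node through which the most shortest paths run.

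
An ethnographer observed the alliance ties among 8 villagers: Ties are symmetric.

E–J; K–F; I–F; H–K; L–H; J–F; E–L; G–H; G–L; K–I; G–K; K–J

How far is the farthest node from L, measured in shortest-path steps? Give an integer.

3

Distances from L: E:1, F:3, G:1, H:1, I:3, J:2, K:2.
The largest is 3 (to F and I), so the eccentricity of L is 3.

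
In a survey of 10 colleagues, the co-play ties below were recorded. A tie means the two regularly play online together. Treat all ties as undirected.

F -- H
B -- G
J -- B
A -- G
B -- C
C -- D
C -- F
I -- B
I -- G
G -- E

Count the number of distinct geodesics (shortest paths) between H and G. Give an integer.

1

The shortest distance is 4, and the only length-4 path is H–F–C–B–G. So there is exactly 1 shortest path.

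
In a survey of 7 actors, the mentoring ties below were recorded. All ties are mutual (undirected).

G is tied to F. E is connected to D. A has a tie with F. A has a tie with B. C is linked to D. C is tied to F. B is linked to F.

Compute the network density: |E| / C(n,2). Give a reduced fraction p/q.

1/3

There are 7 edges and 7 nodes, so the maximum possible is C(7,2) = 21.
Density = 7/21 = 1/3.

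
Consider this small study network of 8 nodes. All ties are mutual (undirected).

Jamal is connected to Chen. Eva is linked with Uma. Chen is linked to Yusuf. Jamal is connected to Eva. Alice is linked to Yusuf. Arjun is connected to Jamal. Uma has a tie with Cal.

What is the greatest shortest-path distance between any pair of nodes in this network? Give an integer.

6

Eccentricity of each node (its greatest distance to any other): Alice:6, Arjun:4, Cal:6, Chen:4, Eva:4, Jamal:3, Uma:5, Yusuf:5.
The maximum eccentricity is 6, realized for instance by the pair Alice–Cal via Alice – Yusuf – Chen – Jamal – Eva – Uma – Cal. So the diameter is 6.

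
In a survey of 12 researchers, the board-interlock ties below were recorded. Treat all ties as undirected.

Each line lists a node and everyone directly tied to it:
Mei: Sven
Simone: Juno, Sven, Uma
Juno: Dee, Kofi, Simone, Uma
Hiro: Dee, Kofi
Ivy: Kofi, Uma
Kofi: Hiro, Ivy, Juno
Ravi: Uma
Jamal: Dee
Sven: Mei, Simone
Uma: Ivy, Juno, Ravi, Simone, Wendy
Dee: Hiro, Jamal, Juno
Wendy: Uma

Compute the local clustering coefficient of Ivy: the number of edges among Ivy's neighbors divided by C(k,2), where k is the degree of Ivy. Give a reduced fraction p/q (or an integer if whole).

0

Ivy's neighbors: Kofi and Uma (k = 2).
Possible neighbor pairs: C(2,2) = 1. Edges among them: none → e = 0.
Clustering(Ivy) = 0/1.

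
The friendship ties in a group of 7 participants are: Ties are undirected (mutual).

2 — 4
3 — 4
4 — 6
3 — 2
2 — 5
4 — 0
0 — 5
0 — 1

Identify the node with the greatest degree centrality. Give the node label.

4

Degrees — 0:3, 1:1, 2:3, 3:2, 4:4, 5:2, 6:1.
The maximum is 4, attained only by 4.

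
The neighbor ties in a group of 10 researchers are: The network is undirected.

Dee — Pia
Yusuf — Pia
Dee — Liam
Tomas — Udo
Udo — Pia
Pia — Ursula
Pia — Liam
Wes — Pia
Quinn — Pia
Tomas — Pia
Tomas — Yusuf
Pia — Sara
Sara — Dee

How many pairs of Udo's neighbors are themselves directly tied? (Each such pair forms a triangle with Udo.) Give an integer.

1

Udo's neighbors: Pia and Tomas.
Neighbor pairs that are themselves tied: Udo–Pia–Tomas. Each forms one triangle with Udo, for 1 in total.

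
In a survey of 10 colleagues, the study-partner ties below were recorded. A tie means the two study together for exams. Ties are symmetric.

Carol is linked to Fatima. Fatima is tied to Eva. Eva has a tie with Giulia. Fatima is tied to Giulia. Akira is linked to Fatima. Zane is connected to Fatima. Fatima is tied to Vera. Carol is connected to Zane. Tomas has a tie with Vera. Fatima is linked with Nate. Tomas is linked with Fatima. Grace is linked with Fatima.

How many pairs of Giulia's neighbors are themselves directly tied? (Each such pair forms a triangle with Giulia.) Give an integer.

1

Giulia's neighbors: Eva and Fatima.
Neighbor pairs that are themselves tied: Giulia–Eva–Fatima. Each forms one triangle with Giulia, for 1 in total.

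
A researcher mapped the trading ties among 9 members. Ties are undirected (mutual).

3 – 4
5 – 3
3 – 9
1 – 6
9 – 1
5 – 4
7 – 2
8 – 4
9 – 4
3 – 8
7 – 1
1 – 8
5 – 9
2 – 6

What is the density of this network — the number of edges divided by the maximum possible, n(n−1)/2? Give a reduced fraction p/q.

There are 14 edges and 9 nodes, so the maximum possible is C(9,2) = 36.
Density = 14/36 = 7/18.

7/18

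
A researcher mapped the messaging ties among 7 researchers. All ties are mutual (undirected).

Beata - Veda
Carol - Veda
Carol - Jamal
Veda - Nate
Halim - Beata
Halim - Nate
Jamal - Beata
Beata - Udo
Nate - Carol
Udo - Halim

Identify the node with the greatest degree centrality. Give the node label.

Degrees — Beata:4, Carol:3, Halim:3, Jamal:2, Nate:3, Udo:2, Veda:3.
The maximum is 4, attained only by Beata.

Beata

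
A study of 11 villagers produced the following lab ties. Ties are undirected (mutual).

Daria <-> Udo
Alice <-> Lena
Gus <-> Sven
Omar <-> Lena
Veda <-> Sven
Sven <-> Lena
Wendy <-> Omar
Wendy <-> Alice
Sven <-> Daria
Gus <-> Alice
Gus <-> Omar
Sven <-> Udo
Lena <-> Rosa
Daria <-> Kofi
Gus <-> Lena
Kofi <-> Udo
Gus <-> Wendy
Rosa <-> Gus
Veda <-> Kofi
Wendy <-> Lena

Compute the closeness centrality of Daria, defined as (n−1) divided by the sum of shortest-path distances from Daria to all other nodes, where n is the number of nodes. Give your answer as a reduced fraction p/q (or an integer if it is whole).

10/21

Distances from Daria: Alice:3, Gus:2, Kofi:1, Lena:2, Omar:3, Rosa:3, Sven:1, Udo:1, Veda:2, Wendy:3. Sum = 21.
n = 11, so closeness = 10/21.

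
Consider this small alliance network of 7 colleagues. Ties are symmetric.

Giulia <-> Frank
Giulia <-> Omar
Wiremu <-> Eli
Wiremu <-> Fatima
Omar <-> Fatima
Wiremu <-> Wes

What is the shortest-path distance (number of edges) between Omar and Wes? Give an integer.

One shortest route is Omar – Fatima – Wiremu – Wes, which uses 3 edges, and at distance 2 from Omar we only reach {Frank, Wiremu}, which does not include Wes. So d(Omar,Wes) = 3.

3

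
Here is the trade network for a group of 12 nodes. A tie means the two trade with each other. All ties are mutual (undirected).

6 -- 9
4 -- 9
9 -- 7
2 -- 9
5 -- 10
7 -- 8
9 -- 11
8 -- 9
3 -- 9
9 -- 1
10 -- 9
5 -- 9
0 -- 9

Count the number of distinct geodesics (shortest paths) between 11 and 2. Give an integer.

The shortest distance is 2, and the only length-2 path is 11–9–2. So there is exactly 1 shortest path.

1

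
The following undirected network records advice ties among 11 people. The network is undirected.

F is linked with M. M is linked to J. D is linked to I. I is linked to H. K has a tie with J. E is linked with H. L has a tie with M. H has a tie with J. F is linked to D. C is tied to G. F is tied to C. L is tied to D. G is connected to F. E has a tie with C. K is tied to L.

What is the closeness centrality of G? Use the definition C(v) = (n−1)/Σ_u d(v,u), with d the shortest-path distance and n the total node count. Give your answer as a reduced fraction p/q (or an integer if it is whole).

5/12

Distances from G: C:1, D:2, E:2, F:1, H:3, I:3, J:3, K:4, L:3, M:2. Sum = 24.
n = 11, so closeness = 10/24 = 5/12.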